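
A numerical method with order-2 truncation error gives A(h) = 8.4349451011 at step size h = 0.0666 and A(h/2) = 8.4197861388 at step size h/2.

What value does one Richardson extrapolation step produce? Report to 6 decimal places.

The method has order 2: 2^2 = 4.
4·8.4197861388 = 33.6791445552; subtract 8.4349451011 → 25.2441994541
Extrapolated: 25.2441994541 / 3 = 8.4147331514

8.414733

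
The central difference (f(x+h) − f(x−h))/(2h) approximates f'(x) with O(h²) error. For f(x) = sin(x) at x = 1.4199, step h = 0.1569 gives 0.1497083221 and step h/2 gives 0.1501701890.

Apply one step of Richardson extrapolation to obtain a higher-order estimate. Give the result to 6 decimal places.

0.150324

Error is O(h^2); halving h shrinks it by 2^2 = 4.
4×0.1501701890 = 0.6006807560; 0.6006807560 − 0.1497083221 = 0.4509724339
R = 0.4509724339/3 = 0.1503241446
Gap between inputs: 4.619e-04; correction applied: +0.0001539556.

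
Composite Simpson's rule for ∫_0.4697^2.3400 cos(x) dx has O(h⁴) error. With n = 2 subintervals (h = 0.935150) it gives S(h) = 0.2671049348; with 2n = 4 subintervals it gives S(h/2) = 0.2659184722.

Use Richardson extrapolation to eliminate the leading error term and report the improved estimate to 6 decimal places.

0.265839

r = 4, so 2^r = 16.
16·0.2659184722 − 0.2671049348 = 3.9875906204
Divide by 2^4 − 1 = 15.
R = 3.9875906204/15 = 0.2658393747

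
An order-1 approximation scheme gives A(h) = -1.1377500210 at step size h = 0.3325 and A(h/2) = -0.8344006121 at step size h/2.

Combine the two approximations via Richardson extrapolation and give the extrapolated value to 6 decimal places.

Error is O(h^1); halving h shrinks it by 2^1 = 2.
2×(-0.8344006121) − (-1.1377500210) = -0.5310512032
(-0.5310512032) ÷ 1 = -0.5310512032
Correction |R − A(h/2)| = 3.033e-01; gap |A(h/2) − A(h)| = 3.033e-01.

-0.531051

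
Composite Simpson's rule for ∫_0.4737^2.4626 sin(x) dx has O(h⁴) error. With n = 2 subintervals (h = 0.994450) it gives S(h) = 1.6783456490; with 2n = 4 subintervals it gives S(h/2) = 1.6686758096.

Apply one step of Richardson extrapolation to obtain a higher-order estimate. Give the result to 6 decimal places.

1.668031

r = 4: numerator weight 16, denominator 15.
2^4·A(h/2) = 26.6988129536; minus A(h) gives 25.0204673046.
(16·1.6686758096 − 1.6783456490)/(16 − 1) = 1.6680311536
Gap between inputs: 9.670e-03; correction applied: −0.0006446560.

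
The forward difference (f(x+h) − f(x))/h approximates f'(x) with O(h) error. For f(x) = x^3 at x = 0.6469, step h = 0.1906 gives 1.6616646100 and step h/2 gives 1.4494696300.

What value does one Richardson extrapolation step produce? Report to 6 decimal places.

Error is O(h^1); halving h shrinks it by 2^1 = 2.
2^1×A(h/2) = 2.8989392600; minus A(h) gives 1.2372746500.
R = 1.2372746500/1 = 1.2372746500
Gap between inputs: 2.122e-01; correction applied: −0.2121949800.

1.237275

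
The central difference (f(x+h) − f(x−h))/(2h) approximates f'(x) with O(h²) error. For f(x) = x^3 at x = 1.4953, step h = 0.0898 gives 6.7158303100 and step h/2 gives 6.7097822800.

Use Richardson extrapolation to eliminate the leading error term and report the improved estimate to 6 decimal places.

With r = 2 the leading error scales as h^2, so the weight is 2^2 = 4.
2^2×A(h/2) = 26.8391291200; minus A(h) gives 20.1232988100.
R = 20.1232988100/3 = 6.7077662700
Correction |R − A(h/2)| = 2.016e-03; gap |A(h/2) − A(h)| = 6.048e-03.

6.707766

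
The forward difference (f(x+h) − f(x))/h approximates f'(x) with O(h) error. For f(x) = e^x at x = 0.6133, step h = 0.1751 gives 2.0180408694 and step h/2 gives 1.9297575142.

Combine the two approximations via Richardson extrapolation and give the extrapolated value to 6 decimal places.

Error is O(h^1); halving h shrinks it by 2^1 = 2.
Difference of the inputs: 1.9297575142 − 2.0180408694 = -0.0882833552
Correction (A(h/2) − A(h))/(2 − 1) = (-0.0882833552)/1 = -0.0882833552
R = 1.9297575142 − 0.0882833552 = 1.8414741590
Gap between inputs: 8.828e-02; correction applied: −0.0882833552.

1.841474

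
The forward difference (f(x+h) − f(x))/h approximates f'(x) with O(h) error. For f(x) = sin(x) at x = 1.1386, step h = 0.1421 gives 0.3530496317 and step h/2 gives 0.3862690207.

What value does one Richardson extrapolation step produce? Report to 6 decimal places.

r = 1, so 2^r = 2.
2 × 0.3862690207 = 0.7725380414; 0.7725380414 − 0.3530496317 = 0.4194884097
(2 × 0.3862690207 − 0.3530496317)/(2 − 1) = 0.4194884097
Correction |R − A(h/2)| = 3.322e-02; gap |A(h/2) − A(h)| = 3.322e-02.

0.419488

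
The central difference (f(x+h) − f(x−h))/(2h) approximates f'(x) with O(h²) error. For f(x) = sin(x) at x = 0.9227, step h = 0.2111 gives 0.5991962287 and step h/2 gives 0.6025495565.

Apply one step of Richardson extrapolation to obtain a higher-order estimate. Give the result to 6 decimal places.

0.603667

Method order is 2; weight 2^2 = 4.
Top: 4(0.6025495565) − (0.5991962287) = 1.8110019973
Divide by 2^2 − 1 = 3.
So the Richardson estimate is 0.6036673324.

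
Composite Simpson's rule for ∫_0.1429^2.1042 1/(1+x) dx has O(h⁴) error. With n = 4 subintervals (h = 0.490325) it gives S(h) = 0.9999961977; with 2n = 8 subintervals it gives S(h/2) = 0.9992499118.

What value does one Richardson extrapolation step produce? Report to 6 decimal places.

0.999200

Method order is 4; weight 2^4 = 16.
Top: 16(0.9992499118) − (0.9999961977) = 14.9880023911
14.9880023911 ÷ 15 = 0.9992001594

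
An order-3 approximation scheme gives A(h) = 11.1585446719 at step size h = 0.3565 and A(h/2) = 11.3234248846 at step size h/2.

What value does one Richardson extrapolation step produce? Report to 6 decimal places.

11.346979

Error is O(h^3); halving h shrinks it by 2^3 = 8.
2^3 × A(h/2) = 90.5873990768; minus A(h) gives 79.4288544049.
Divide by 2^3 − 1 = 7.
Result: 11.3469792007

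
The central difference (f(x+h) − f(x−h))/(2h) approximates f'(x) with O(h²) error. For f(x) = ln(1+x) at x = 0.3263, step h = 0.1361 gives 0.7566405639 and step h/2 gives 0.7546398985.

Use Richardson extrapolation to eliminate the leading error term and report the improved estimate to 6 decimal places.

Error is O(h^2); halving h shrinks it by 2^2 = 4.
4·0.7546398985 = 3.0185595940; subtract 0.7566405639 → 2.2619190301
Denominator 4 − 1 = 3.
2.2619190301 ÷ 3 = 0.7539730100

0.753973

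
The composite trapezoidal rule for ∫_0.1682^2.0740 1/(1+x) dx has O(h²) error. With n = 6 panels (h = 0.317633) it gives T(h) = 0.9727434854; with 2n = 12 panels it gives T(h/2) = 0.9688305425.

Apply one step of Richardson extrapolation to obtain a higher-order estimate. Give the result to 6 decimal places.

r = 2: numerator weight 4, denominator 3.
Weighted: 3.8753221700 − 0.9727434854 = 2.9025786846
(4·0.9688305425 − 0.9727434854)/(4 − 1) = 0.9675262282

0.967526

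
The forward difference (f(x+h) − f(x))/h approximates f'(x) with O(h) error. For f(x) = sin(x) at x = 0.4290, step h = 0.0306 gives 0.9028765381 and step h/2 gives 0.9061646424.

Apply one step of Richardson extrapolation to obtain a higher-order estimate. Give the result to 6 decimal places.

Method order is 1; weight 2^1 = 2.
A(h/2) − A(h) = 0.9061646424 − 0.9028765381 = 0.0032881043
Divide by 2^1 − 1 = 1: 0.0032881043/1 = 0.0032881043
R = 0.9061646424 + 0.0032881043 = 0.9094527467
Gap between inputs: 3.288e-03; correction applied: +0.0032881043.

0.909453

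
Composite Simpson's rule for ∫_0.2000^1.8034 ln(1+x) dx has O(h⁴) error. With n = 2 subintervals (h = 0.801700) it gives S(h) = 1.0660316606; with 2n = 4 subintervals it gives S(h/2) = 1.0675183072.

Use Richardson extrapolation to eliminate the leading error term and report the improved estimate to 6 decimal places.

1.067617

Error is O(h^4); halving h shrinks it by 2^4 = 16.
Numerator 16*A(h/2) − A(h) = 16*1.0675183072 − 1.0660316606 = 16.0142612546
(16*1.0675183072 − 1.0660316606)/(16 − 1) = 1.0676174170
Shift from A(h/2): +0.0000991098.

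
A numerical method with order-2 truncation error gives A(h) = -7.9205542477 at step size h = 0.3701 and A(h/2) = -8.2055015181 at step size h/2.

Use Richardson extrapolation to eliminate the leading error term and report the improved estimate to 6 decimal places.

r = 2, so 2^r = 4.
Numerator 4*A(h/2) − A(h) = 4*(-8.2055015181) − (-7.9205542477) = -24.9014518247
(4*(-8.2055015181) − (-7.9205542477))/(4 − 1) = -8.3004839416

-8.300484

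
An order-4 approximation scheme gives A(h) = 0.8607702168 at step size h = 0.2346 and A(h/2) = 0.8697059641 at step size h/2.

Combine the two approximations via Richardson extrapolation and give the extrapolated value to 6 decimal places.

0.870302

The method has order 4: 2^4 = 16.
16 × 0.8697059641 = 13.9152954256; subtract 0.8607702168 → 13.0545252088
(16 × 0.8697059641 − 0.8607702168)/(16 − 1) = 0.8703016806
Gap between inputs: 8.936e-03; correction applied: +0.0005957165.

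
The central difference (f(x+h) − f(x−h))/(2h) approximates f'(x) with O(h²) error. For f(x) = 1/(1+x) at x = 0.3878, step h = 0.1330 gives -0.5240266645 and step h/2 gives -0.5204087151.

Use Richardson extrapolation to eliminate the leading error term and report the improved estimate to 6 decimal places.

r = 2, so 2^r = 4.
Top: 4(-0.5204087151) − (-0.5240266645) = -1.5576081959
(-1.5576081959) ÷ 3 = -0.5192027320

-0.519203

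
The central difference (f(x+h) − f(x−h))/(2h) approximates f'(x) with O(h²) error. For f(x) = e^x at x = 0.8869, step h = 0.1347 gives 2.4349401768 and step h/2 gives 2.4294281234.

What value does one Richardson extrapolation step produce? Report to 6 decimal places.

Order 2 gives 2^r = 4 and 2^r − 1 = 3.
2^2*A(h/2) = 9.7177124936; minus A(h) gives 7.2827723168.
Denominator 4 − 1 = 3.
(4*2.4294281234 − 2.4349401768)/(4 − 1) = 2.4275907723
Gap between inputs: 5.512e-03; correction applied: −0.0018373511.

2.427591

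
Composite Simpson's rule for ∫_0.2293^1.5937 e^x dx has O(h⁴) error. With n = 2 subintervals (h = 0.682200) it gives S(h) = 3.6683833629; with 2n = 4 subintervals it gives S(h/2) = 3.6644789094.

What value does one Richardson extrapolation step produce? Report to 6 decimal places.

3.664219

r = 4: numerator weight 16, denominator 15.
16 × 3.6644789094 = 58.6316625504; subtract 3.6683833629 → 54.9632791875
Denominator 16 − 1 = 15.
R = 54.9632791875/15 = 3.6642186125
Gap between inputs: 3.904e-03; correction applied: −0.0002602969.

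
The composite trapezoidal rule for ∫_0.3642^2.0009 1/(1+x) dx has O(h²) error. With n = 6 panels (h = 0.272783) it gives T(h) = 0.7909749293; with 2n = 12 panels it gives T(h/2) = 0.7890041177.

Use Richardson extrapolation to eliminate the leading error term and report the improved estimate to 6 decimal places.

0.788347

The method has order 2: 2^2 = 4.
A(h/2) − A(h) = 0.7890041177 − 0.7909749293 = -0.0019708116
Divide by 2^2 − 1 = 3: (-0.0019708116)/3 = -0.0006569372
R = A(h/2) + (A(h/2) − A(h))/3 = 0.7890041177 − 0.0006569372 = 0.7883471805
Correction |R − A(h/2)| = 6.569e-04; gap |A(h/2) − A(h)| = 1.971e-03.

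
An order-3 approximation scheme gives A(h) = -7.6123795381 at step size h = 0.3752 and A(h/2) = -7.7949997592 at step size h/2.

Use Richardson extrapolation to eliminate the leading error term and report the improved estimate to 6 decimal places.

The method has order 3: 2^3 = 8.
8 × (-7.7949997592) − (-7.6123795381) = -54.7476185355
Denominator 8 − 1 = 7.
So the Richardson estimate is -7.8210883622.
Shift from A(h/2): −0.0260886030.

-7.821088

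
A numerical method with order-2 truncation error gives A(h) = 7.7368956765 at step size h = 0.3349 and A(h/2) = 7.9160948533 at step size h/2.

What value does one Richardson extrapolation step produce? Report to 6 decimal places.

With r = 2 the leading error scales as h^2, so the weight is 2^2 = 4.
4*7.9160948533 − 7.7368956765 = 23.9274837367
(4*7.9160948533 − 7.7368956765)/(4 − 1) = 7.9758279122
Gap between inputs: 1.792e-01; correction applied: +0.0597330589.

7.975828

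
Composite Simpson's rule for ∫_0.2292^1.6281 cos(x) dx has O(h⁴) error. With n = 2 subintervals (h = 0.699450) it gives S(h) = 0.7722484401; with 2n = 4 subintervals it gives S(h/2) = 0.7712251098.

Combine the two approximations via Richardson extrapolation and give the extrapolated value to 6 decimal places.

0.771157

With r = 4 the leading error scales as h^4, so the weight is 2^4 = 16.
Top: 16(0.7712251098) − (0.7722484401) = 11.5673533167
R = 11.5673533167/15 = 0.7711568878
Shift from A(h/2): −0.0000682220.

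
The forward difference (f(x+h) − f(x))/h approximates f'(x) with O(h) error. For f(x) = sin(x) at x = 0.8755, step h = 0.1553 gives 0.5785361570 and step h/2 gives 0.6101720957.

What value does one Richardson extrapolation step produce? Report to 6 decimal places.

With r = 1 the leading error scales as h^1, so the weight is 2^1 = 2.
Weighted: 1.2203441914 − 0.5785361570 = 0.6418080344
Extrapolated: 0.6418080344 / 1 = 0.6418080344
Gap between inputs: 3.164e-02; correction applied: +0.0316359387.

0.641808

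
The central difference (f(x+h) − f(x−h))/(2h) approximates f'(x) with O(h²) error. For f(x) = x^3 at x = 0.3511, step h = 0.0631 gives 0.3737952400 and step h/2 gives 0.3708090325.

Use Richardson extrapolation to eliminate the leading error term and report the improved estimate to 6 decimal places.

r = 2: numerator weight 4, denominator 3.
Numerator 4 × A(h/2) − A(h) = 4 × 0.3708090325 − 0.3737952400 = 1.1094408900
1.1094408900 ÷ 3 = 0.3698136300

0.369814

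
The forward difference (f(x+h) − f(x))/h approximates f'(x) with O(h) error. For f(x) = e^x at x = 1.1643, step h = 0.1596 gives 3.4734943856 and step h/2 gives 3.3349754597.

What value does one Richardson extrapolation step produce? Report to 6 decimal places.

3.196457

Error is O(h^1); halving h shrinks it by 2^1 = 2.
2 × 3.3349754597 − 3.4734943856 = 3.1964565338
Denominator 2 − 1 = 1.
3.1964565338 ÷ 1 = 3.1964565338
Gap between inputs: 1.385e-01; correction applied: −0.1385189259.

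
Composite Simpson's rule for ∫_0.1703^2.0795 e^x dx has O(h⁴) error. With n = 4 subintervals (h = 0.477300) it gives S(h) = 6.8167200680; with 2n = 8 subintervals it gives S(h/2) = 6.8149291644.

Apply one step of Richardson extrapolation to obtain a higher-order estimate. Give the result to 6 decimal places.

6.814810

Error is O(h^4); halving h shrinks it by 2^4 = 16.
A(h/2) − A(h) = 6.8149291644 − 6.8167200680 = -0.0017909036
Divide by 2^4 − 1 = 15: (-0.0017909036)/15 = -0.0001193936
R = A(h/2) + (A(h/2) − A(h))/15 = 6.8149291644 − 0.0001193936 = 6.8148097708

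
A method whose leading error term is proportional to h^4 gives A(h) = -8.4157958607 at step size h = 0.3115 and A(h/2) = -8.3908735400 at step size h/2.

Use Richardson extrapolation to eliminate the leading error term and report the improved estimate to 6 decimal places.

With r = 4 the leading error scales as h^4, so the weight is 2^4 = 16.
16 × (-8.3908735400) = -134.2539766400; (-134.2539766400) − (-8.4157958607) = -125.8381807793
Denominator 16 − 1 = 15.
(-125.8381807793) ÷ 15 = -8.3892120520

-8.389212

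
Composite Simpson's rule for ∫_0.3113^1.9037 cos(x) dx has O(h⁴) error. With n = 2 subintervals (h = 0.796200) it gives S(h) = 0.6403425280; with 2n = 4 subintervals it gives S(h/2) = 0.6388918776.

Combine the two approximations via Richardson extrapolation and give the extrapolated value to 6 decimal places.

With r = 4 the leading error scales as h^4, so the weight is 2^4 = 16.
Weighted: 10.2222700416 − 0.6403425280 = 9.5819275136
9.5819275136 ÷ 15 = 0.6387951676
Shift from A(h/2): −0.0000967100.

0.638795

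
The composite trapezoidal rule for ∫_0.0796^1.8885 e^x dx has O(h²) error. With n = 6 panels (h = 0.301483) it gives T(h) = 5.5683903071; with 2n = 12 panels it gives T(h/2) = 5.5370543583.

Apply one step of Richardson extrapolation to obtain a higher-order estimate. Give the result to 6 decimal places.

Error is O(h^2); halving h shrinks it by 2^2 = 4.
4·5.5370543583 = 22.1482174332; subtract 5.5683903071 → 16.5798271261
Denominator 4 − 1 = 3.
16.5798271261 ÷ 3 = 5.5266090420

5.526609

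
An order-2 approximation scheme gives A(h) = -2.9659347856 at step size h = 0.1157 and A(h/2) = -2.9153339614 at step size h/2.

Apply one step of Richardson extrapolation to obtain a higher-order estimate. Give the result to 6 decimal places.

Error is O(h^2); halving h shrinks it by 2^2 = 4.
4 × (-2.9153339614) = -11.6613358456; subtract (-2.9659347856) → -8.6954010600
Extrapolated: (-8.6954010600) / 3 = -2.8984670200
Correction |R − A(h/2)| = 1.687e-02; gap |A(h/2) − A(h)| = 5.060e-02.

-2.898467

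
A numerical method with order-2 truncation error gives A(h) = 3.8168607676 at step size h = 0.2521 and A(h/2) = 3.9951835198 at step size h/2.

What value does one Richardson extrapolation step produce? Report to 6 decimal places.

4.054624

Method order is 2; weight 2^2 = 4.
Top: 4(3.9951835198) − (3.8168607676) = 12.1638733116
12.1638733116 ÷ 3 = 4.0546244372
Gap between inputs: 1.783e-01; correction applied: +0.0594409174.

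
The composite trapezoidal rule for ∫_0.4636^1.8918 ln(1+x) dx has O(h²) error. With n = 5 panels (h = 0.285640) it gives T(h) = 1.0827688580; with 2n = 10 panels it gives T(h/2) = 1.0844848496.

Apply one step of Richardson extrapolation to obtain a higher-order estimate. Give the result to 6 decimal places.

1.085057

Method order is 2; weight 2^2 = 4.
A(h/2) − A(h) = 1.0844848496 − 1.0827688580 = 0.0017159916
Correction (A(h/2) − A(h))/(4 − 1) = 0.0017159916/3 = 0.0005719972
R = 1.0844848496 + 0.0005719972 = 1.0850568468
Correction |R − A(h/2)| = 5.720e-04; gap |A(h/2) − A(h)| = 1.716e-03.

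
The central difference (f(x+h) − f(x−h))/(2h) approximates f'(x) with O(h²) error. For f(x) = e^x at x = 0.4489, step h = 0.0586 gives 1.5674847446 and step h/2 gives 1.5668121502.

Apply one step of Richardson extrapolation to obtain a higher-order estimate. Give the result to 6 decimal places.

1.566588

Order 2 gives 2^r = 4 and 2^r − 1 = 3.
4*1.5668121502 = 6.2672486008; subtract 1.5674847446 → 4.6997638562
R = 4.6997638562/3 = 1.5665879521
Correction |R − A(h/2)| = 2.242e-04; gap |A(h/2) − A(h)| = 6.726e-04.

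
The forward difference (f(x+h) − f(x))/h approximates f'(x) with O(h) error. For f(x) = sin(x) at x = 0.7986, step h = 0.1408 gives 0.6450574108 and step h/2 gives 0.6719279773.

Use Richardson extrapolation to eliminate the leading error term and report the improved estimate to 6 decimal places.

Leading term ∝ h^1; use weight 2 = 2^1.
2·0.6719279773 − 0.6450574108 = 0.6987985438
R = 0.6987985438/1 = 0.6987985438
Shift from A(h/2): +0.0268705665.

0.698799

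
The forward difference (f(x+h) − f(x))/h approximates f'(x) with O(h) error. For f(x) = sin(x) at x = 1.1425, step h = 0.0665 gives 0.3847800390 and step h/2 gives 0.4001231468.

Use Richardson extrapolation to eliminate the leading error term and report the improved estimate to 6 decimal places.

Method order is 1; weight 2^1 = 2.
2·0.4001231468 = 0.8002462936; subtract 0.3847800390 → 0.4154662546
Denominator 2 − 1 = 1.
0.4154662546 ÷ 1 = 0.4154662546

0.415466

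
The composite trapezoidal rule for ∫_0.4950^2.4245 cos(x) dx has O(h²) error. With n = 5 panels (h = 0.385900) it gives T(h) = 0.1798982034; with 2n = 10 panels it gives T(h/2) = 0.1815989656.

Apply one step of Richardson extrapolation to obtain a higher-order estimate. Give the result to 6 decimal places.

Error is O(h^2); halving h shrinks it by 2^2 = 4.
4 × 0.1815989656 = 0.7263958624; subtract 0.1798982034 → 0.5464976590
Extrapolated: 0.5464976590 / 3 = 0.1821658863
Gap between inputs: 1.701e-03; correction applied: +0.0005669207.

0.182166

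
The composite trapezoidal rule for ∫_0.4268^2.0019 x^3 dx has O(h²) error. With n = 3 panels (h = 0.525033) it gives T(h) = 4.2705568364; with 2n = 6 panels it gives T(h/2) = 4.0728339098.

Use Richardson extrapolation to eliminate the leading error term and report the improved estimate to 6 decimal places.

4.006926

With r = 2 the leading error scales as h^2, so the weight is 2^2 = 4.
Weighted: 16.2913356392 − 4.2705568364 = 12.0207788028
R = 12.0207788028/3 = 4.0069262676
Correction |R − A(h/2)| = 6.591e-02; gap |A(h/2) − A(h)| = 1.977e-01.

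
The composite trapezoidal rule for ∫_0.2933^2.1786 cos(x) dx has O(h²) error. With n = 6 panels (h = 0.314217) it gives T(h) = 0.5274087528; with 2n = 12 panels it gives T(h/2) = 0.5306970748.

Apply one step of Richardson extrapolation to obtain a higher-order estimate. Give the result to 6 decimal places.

Order 2 gives 2^r = 4 and 2^r − 1 = 3.
Weighted: 2.1227882992 − 0.5274087528 = 1.5953795464
Divide by 2^2 − 1 = 3.
Result: 0.5317931821

0.531793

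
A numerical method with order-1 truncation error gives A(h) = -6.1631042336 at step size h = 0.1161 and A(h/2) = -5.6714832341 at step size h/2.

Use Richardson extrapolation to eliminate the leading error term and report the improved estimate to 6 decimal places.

-5.179862

Method order is 1; weight 2^1 = 2.
2*(-5.6714832341) − (-6.1631042336) = -5.1798622346
(-5.1798622346) ÷ 1 = -5.1798622346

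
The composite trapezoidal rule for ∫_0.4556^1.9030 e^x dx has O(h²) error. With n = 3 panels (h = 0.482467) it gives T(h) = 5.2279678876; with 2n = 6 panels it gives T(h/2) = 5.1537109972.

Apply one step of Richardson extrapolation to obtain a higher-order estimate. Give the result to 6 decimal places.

With r = 2 the leading error scales as h^2, so the weight is 2^2 = 4.
Numerator 4 × A(h/2) − A(h) = 4 × 5.1537109972 − 5.2279678876 = 15.3868761012
(4 × 5.1537109972 − 5.2279678876)/(4 − 1) = 5.1289587004
Correction |R − A(h/2)| = 2.475e-02; gap |A(h/2) − A(h)| = 7.426e-02.

5.128959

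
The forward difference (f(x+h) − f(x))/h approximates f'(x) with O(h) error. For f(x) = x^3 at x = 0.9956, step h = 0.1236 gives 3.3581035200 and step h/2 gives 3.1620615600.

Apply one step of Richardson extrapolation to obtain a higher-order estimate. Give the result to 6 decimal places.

Error is O(h^1); halving h shrinks it by 2^1 = 2.
2·3.1620615600 = 6.3241231200; subtract 3.3581035200 → 2.9660196000
Divide by 2^1 − 1 = 1.
Extrapolated: 2.9660196000 / 1 = 2.9660196000
Shift from A(h/2): −0.1960419600.

2.966020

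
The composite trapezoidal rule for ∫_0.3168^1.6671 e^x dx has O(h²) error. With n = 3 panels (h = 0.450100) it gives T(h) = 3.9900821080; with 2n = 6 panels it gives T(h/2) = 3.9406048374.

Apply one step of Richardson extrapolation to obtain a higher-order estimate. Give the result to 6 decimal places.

3.924112

Order 2 gives 2^r = 4 and 2^r − 1 = 3.
4×3.9406048374 = 15.7624193496; 15.7624193496 − 3.9900821080 = 11.7723372416
Extrapolated: 11.7723372416 / 3 = 3.9241124139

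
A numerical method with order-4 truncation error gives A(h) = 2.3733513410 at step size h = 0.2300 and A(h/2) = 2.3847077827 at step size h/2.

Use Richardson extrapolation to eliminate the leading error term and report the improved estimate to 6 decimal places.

Leading term ∝ h^4; use weight 16 = 2^4.
16*2.3847077827 = 38.1553245232; subtract 2.3733513410 → 35.7819731822
(16*2.3847077827 − 2.3733513410)/(16 − 1) = 2.3854648788
Correction |R − A(h/2)| = 7.571e-04; gap |A(h/2) − A(h)| = 1.136e-02.

2.385465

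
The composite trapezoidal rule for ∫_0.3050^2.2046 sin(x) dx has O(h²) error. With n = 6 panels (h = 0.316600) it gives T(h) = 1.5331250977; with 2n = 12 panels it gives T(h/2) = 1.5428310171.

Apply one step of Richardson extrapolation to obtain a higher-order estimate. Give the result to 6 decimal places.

1.546066

Order 2 gives 2^r = 4 and 2^r − 1 = 3.
Weighted: 6.1713240684 − 1.5331250977 = 4.6381989707
Denominator 4 − 1 = 3.
Extrapolated: 4.6381989707 / 3 = 1.5460663236
Correction |R − A(h/2)| = 3.235e-03; gap |A(h/2) − A(h)| = 9.706e-03.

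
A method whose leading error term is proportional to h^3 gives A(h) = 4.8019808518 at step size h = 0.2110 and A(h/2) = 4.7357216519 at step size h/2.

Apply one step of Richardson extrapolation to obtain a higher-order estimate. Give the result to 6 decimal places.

Leading term ∝ h^3; use weight 8 = 2^3.
Weighted: 37.8857732152 − 4.8019808518 = 33.0837923634
33.0837923634 ÷ 7 = 4.7262560519

4.726256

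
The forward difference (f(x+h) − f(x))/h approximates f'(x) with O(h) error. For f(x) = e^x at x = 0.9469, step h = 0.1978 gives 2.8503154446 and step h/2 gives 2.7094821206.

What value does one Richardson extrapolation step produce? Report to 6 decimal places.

2.568649

The method has order 1: 2^1 = 2.
2*2.7094821206 = 5.4189642412; 5.4189642412 − 2.8503154446 = 2.5686487966
R = 2.5686487966/1 = 2.5686487966
Shift from A(h/2): −0.1408333240.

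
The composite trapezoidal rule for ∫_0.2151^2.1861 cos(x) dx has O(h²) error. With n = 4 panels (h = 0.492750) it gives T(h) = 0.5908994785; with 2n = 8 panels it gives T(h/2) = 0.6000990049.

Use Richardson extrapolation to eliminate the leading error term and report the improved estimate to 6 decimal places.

0.603166

r = 2, so 2^r = 4.
Difference of the inputs: 0.6000990049 − 0.5908994785 = 0.0091995264
Divide by 2^2 − 1 = 3: 0.0091995264/3 = 0.0030665088
R = A(h/2) + (A(h/2) − A(h))/3 = 0.6000990049 + 0.0030665088 = 0.6031655137
Correction |R − A(h/2)| = 3.067e-03; gap |A(h/2) − A(h)| = 9.200e-03.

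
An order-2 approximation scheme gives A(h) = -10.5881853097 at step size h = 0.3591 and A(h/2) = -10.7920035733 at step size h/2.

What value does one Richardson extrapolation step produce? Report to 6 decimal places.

-10.859943

r = 2, so 2^r = 4.
2^2·A(h/2) = -43.1680142932; minus A(h) gives -32.5798289835.
Divide by 2^2 − 1 = 3.
R = (-32.5798289835)/3 = -10.8599429945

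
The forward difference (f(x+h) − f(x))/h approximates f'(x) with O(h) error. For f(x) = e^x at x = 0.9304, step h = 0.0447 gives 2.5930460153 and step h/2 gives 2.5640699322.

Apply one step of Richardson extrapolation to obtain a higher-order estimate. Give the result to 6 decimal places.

2.535094

With r = 1 the leading error scales as h^1, so the weight is 2^1 = 2.
Top: 2(2.5640699322) − (2.5930460153) = 2.5350938491
Denominator 2 − 1 = 1.
So the Richardson estimate is 2.5350938491.
Gap between inputs: 2.898e-02; correction applied: −0.0289760831.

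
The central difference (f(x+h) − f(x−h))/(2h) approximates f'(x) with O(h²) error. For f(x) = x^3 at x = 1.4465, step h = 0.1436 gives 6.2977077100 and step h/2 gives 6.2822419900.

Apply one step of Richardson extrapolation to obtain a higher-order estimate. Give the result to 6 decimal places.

With r = 2 the leading error scales as h^2, so the weight is 2^2 = 4.
Weighted: 25.1289679600 − 6.2977077100 = 18.8312602500
18.8312602500 ÷ 3 = 6.2770867500
Gap between inputs: 1.547e-02; correction applied: −0.0051552400.

6.277087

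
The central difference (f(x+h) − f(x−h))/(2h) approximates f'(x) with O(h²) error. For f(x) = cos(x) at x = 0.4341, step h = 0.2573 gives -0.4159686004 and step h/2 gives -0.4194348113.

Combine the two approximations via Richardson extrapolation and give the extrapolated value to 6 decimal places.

-0.420590

Error is O(h^2); halving h shrinks it by 2^2 = 4.
A(h/2) − A(h) = -0.4194348113 − (-0.4159686004) = -0.0034662109
Correction (A(h/2) − A(h))/(4 − 1) = (-0.0034662109)/3 = -0.0011554036
R = -0.4194348113 − 0.0011554036 = -0.4205902149
Gap between inputs: 3.466e-03; correction applied: −0.0011554036.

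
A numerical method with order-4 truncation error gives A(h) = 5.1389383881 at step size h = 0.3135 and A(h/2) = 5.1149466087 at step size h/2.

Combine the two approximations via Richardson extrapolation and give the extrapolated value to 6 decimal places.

5.113347

The method has order 4: 2^4 = 16.
Difference of the inputs: 5.1149466087 − 5.1389383881 = -0.0239917794
Correction (A(h/2) − A(h))/(16 − 1) = (-0.0239917794)/15 = -0.0015994520
R = A(h/2) + (A(h/2) − A(h))/15 = 5.1149466087 − 0.0015994520 = 5.1133471567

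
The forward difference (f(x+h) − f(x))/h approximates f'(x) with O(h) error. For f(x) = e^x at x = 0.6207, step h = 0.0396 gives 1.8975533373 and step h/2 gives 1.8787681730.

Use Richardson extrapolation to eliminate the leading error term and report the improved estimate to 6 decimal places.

1.859983

Method order is 1; weight 2^1 = 2.
2·1.8787681730 = 3.7575363460; 3.7575363460 − 1.8975533373 = 1.8599830087
(2·1.8787681730 − 1.8975533373)/(2 − 1) = 1.8599830087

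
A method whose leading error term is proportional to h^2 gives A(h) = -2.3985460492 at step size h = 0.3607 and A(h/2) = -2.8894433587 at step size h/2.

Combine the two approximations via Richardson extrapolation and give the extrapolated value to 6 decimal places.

Leading term ∝ h^2; use weight 4 = 2^2.
4*(-2.8894433587) = -11.5577734348; subtract (-2.3985460492) → -9.1592273856
Denominator 4 − 1 = 3.
So the Richardson estimate is -3.0530757952.
Shift from A(h/2): −0.1636324365.

-3.053076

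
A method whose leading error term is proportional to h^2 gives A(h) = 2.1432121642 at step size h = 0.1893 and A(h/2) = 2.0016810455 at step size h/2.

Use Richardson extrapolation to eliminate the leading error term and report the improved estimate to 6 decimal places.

1.954504

Order 2 gives 2^r = 4 and 2^r − 1 = 3.
Difference of the inputs: 2.0016810455 − 2.1432121642 = -0.1415311187
Divide by 2^2 − 1 = 3: (-0.1415311187)/3 = -0.0471770396
R = 2.0016810455 − 0.0471770396 = 1.9545040059
Shift from A(h/2): −0.0471770396.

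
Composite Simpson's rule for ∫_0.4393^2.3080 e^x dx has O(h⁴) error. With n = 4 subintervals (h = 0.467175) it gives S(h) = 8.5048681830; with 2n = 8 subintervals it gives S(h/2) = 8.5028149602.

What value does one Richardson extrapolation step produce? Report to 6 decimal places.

8.502678

With r = 4 the leading error scales as h^4, so the weight is 2^4 = 16.
16 × 8.5028149602 = 136.0450393632; subtract 8.5048681830 → 127.5401711802
Denominator 16 − 1 = 15.
(16 × 8.5028149602 − 8.5048681830)/(16 − 1) = 8.5026780787
Shift from A(h/2): −0.0001368815.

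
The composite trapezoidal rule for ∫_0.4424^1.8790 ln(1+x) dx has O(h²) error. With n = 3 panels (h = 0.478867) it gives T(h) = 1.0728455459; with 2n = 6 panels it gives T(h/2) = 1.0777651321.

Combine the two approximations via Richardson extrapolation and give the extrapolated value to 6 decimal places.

1.079405

Order 2 gives 2^r = 4 and 2^r − 1 = 3.
4×1.0777651321 = 4.3110605284; subtract 1.0728455459 → 3.2382149825
R = 3.2382149825/3 = 1.0794049942
Shift from A(h/2): +0.0016398621.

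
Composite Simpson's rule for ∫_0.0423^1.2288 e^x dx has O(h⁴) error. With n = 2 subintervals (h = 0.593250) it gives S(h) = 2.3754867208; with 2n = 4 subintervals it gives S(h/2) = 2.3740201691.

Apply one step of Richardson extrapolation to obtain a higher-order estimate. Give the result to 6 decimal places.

2.373922

r = 4: numerator weight 16, denominator 15.
2^4 × A(h/2) = 37.9843227056; minus A(h) gives 35.6088359848.
Divide by 2^4 − 1 = 15.
R = 35.6088359848/15 = 2.3739223990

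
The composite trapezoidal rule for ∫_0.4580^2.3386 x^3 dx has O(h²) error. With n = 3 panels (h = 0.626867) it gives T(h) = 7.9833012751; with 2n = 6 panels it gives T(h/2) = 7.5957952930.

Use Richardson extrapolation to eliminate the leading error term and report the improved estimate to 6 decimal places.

7.466627

The method has order 2: 2^2 = 4.
A(h/2) − A(h) = 7.5957952930 − 7.9833012751 = -0.3875059821
Correction (A(h/2) − A(h))/(4 − 1) = (-0.3875059821)/3 = -0.1291686607
R = 7.5957952930 − 0.1291686607 = 7.4666266323
Shift from A(h/2): −0.1291686607.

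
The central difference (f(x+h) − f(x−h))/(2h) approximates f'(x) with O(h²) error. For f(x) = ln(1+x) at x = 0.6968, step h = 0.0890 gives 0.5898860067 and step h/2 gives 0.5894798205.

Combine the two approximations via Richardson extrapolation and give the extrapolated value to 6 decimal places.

0.589344

Method order is 2; weight 2^2 = 4.
2^2*A(h/2) = 2.3579192820; minus A(h) gives 1.7680332753.
Divide by 2^2 − 1 = 3.
(4*0.5894798205 − 0.5898860067)/(4 − 1) = 0.5893444251
Gap between inputs: 4.062e-04; correction applied: −0.0001353954.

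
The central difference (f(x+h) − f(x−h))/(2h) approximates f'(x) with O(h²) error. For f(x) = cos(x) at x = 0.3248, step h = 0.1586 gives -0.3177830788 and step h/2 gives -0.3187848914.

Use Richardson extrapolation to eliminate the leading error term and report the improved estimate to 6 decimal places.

The method has order 2: 2^2 = 4.
4×(-0.3187848914) − (-0.3177830788) = -0.9573564868
Divide by 2^2 − 1 = 3.
So the Richardson estimate is -0.3191188289.

-0.319119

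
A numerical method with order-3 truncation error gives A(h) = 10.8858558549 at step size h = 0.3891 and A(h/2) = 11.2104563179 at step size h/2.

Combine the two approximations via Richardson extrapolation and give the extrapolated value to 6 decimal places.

11.256828

r = 3: numerator weight 8, denominator 7.
8*11.2104563179 = 89.6836505432; 89.6836505432 − 10.8858558549 = 78.7977946883
Divide by 2^3 − 1 = 7.
(8*11.2104563179 − 10.8858558549)/(8 − 1) = 11.2568278126
Gap between inputs: 3.246e-01; correction applied: +0.0463714947.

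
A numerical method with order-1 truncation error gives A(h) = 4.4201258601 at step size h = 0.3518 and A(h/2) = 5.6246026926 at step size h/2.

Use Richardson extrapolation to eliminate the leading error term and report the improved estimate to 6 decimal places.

6.829080

Order 1 gives 2^r = 2 and 2^r − 1 = 1.
2^1·A(h/2) = 11.2492053852; minus A(h) gives 6.8290795251.
Extrapolated: 6.8290795251 / 1 = 6.8290795251
Gap between inputs: 1.204e+00; correction applied: +1.2044768325.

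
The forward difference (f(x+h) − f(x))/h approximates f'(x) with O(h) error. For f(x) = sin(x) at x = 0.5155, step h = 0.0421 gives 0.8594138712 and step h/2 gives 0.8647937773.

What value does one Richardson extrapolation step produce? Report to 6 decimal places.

Method order is 1; weight 2^1 = 2.
2 × 0.8647937773 = 1.7295875546; 1.7295875546 − 0.8594138712 = 0.8701736834
R = 0.8701736834/1 = 0.8701736834

0.870174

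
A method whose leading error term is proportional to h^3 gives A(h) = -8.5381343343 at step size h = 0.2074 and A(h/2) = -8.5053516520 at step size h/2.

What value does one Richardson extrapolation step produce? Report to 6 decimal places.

-8.500668

Error is O(h^3); halving h shrinks it by 2^3 = 8.
A(h/2) − A(h) = -8.5053516520 − (-8.5381343343) = 0.0327826823
Correction (A(h/2) − A(h))/(8 − 1) = 0.0327826823/7 = 0.0046832403
R = A(h/2) + (A(h/2) − A(h))/7 = -8.5053516520 + 0.0046832403 = -8.5006684117
Gap between inputs: 3.278e-02; correction applied: +0.0046832403.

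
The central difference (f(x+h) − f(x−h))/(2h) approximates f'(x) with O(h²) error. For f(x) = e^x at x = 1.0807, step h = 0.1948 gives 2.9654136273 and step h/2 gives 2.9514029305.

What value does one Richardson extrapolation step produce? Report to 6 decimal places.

Error is O(h^2); halving h shrinks it by 2^2 = 4.
4*2.9514029305 = 11.8056117220; subtract 2.9654136273 → 8.8401980947
Extrapolated: 8.8401980947 / 3 = 2.9467326982

2.946733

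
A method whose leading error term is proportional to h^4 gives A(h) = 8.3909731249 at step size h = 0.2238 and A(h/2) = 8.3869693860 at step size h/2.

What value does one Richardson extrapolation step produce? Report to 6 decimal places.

8.386702

The method has order 4: 2^4 = 16.
Weighted: 134.1915101760 − 8.3909731249 = 125.8005370511
(16·8.3869693860 − 8.3909731249)/(16 − 1) = 8.3867024701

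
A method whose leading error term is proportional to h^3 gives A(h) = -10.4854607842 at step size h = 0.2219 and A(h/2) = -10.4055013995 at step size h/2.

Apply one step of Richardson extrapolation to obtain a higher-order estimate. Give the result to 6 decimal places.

-10.394079

Order 3 gives 2^r = 8 and 2^r − 1 = 7.
Top: 8(-10.4055013995) − (-10.4854607842) = -72.7585504118
R = (-72.7585504118)/7 = -10.3940786303
Gap between inputs: 7.996e-02; correction applied: +0.0114227692.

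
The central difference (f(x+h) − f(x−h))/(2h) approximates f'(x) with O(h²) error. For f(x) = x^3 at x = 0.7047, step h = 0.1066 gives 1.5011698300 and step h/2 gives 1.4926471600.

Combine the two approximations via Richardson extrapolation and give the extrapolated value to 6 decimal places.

r = 2, so 2^r = 4.
Numerator 4·A(h/2) − A(h) = 4·1.4926471600 − 1.5011698300 = 4.4694188100
(4·1.4926471600 − 1.5011698300)/(4 − 1) = 1.4898062700

1.489806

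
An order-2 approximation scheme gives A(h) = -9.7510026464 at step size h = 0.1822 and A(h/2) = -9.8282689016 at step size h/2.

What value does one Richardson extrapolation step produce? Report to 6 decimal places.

Method order is 2; weight 2^2 = 4.
2^2·A(h/2) = -39.3130756064; minus A(h) gives -29.5620729600.
R = (-29.5620729600)/3 = -9.8540243200
Shift from A(h/2): −0.0257554184.

-9.854024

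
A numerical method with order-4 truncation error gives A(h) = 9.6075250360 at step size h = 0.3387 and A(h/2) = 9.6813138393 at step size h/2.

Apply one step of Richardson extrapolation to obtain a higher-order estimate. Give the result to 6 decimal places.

r = 4, so 2^r = 16.
Weighted: 154.9010214288 − 9.6075250360 = 145.2934963928
Denominator 16 − 1 = 15.
145.2934963928 ÷ 15 = 9.6862330929

9.686233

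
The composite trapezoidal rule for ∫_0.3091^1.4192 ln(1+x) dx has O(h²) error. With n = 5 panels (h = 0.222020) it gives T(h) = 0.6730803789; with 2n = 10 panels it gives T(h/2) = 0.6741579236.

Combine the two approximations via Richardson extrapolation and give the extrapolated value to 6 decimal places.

0.674517

r = 2, so 2^r = 4.
Weighted: 2.6966316944 − 0.6730803789 = 2.0235513155
2.0235513155 ÷ 3 = 0.6745171052
Shift from A(h/2): +0.0003591816.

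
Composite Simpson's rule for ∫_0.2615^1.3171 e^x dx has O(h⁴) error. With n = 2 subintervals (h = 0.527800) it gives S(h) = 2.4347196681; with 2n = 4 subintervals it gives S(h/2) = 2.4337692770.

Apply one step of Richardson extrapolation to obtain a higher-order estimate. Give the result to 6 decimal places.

Error is O(h^4); halving h shrinks it by 2^4 = 16.
Weighted: 38.9403084320 − 2.4347196681 = 36.5055887639
Denominator 16 − 1 = 15.
R = 36.5055887639/15 = 2.4337059176

2.433706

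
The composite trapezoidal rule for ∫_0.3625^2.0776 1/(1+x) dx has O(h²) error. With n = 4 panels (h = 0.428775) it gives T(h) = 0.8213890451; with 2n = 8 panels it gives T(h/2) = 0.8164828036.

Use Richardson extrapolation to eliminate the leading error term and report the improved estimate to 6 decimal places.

0.814847

Error is O(h^2); halving h shrinks it by 2^2 = 4.
Weighted: 3.2659312144 − 0.8213890451 = 2.4445421693
Extrapolated: 2.4445421693 / 3 = 0.8148473898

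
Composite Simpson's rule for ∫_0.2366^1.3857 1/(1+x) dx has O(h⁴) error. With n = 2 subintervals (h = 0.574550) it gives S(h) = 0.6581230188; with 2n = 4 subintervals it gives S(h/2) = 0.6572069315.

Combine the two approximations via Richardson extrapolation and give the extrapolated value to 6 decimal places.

0.657146

Leading term ∝ h^4; use weight 16 = 2^4.
Numerator 16*A(h/2) − A(h) = 16*0.6572069315 − 0.6581230188 = 9.8571878852
Denominator 16 − 1 = 15.
So the Richardson estimate is 0.6571458590.
Correction |R − A(h/2)| = 6.107e-05; gap |A(h/2) − A(h)| = 9.161e-04.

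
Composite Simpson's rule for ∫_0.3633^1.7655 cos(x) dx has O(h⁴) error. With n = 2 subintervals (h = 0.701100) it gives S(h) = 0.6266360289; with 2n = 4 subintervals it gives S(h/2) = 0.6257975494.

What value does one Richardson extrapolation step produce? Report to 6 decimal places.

With r = 4 the leading error scales as h^4, so the weight is 2^4 = 16.
A(h/2) − A(h) = 0.6257975494 − 0.6266360289 = -0.0008384795
Correction (A(h/2) − A(h))/(16 − 1) = (-0.0008384795)/15 = -0.0000558986
R = A(h/2) + (A(h/2) − A(h))/15 = 0.6257975494 − 0.0000558986 = 0.6257416508

0.625742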